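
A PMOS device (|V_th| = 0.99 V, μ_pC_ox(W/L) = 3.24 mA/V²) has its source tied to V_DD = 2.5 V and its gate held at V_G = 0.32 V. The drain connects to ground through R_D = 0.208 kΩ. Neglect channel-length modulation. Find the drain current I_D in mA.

V_SG = V_DD − V_G = 2.5 − 0.32 = 2.18 V, so V_ov = 2.18 − 0.99 = 1.19 V.
Assume saturation: I_D = ½ k_p V_ov² = 0.5 × 3.24 × 1.19² = 2.29 mA, giving V_SD = V_DD − I_D R_D = 2.5 − 2.29 × 0.208 = 2.02 V.
V_SD = 2.02 V ≥ V_ov = 1.19 V, confirming saturation.

I_D = 2.29 mA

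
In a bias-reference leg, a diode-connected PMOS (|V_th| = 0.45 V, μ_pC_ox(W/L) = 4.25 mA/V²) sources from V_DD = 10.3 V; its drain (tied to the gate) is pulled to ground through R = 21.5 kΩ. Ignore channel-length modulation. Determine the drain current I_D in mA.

I_D = 0.437 mA

With gate tied to drain, V_SG = V_SD ≥ V_SG − |V_th|, so the device is in saturation.
KCL at the drain: ½ k_p (V_SG − |V_th|)² = (V_DD − V_SG)/R.
Let x = V_SG − 0.45. Then 45.7 x² + x − 9.85 = 0, giving x = 0.454 V (positive root), so V_SG = 0.904 V.
I_D = (V_DD − V_SG)/R = (10.3 − 0.904) / 21.5 = 0.437 mA.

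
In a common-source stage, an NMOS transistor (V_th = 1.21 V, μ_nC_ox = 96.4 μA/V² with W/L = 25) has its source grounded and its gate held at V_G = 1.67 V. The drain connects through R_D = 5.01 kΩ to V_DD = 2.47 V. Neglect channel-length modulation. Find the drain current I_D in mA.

I_D = 0.255 mA

V_GS = V_G = 1.67 V, so V_ov = 1.67 − 1.21 = 0.46 V.
k_n = μ_nC_ox · (W/L) = 2.41 mA/V².
Assume saturation: I_D = ½ k_n V_ov² = 0.5 × 2.41 × 0.46² = 0.255 mA, giving V_DS = V_DD − I_D R_D = 2.47 − 0.255 × 5.01 = 1.19 V.
V_DS = 1.19 V ≥ V_ov = 0.46 V, confirming saturation.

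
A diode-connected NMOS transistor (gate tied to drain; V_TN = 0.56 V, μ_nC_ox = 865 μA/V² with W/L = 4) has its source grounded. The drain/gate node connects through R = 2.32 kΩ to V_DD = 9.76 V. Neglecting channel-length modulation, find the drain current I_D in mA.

With gate tied to drain, V_GS = V_DS ≥ V_GS − V_TN, so the device is in saturation.
k_n = μ_nC_ox · (W/L) = 3.46 mA/V².
KCL at the drain: ½ k_n (V_GS − V_TN)² = (V_DD − V_GS)/R.
Let x = V_GS − 0.56. Then 4.01 x² + x − 9.2 = 0, giving x = 1.39 V (positive root), so V_GS = 1.95 V.
I_D = (V_DD − V_GS)/R = (9.76 − 1.95) / 2.32 = 3.36 mA.

I_D = 3.36 mA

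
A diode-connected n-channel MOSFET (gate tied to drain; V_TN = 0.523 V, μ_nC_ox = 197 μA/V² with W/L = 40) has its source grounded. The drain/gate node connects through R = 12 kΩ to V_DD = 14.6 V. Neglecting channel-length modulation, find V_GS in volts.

V_GS = 1.06 V

With gate tied to drain, V_GS = V_DS ≥ V_GS − V_TN, so the device is in saturation.
k_n = μ_nC_ox · (W/L) = 7.88 mA/V².
KCL at the drain: ½ k_n (V_GS − V_TN)² = (V_DD − V_GS)/R.
Let x = V_GS − 0.523. Then 47.3 x² + x − 14.08 = 0, giving x = 0.535 V (positive root), so V_GS = 1.06 V.
I_D = (V_DD − V_GS)/R = (14.6 − 1.06) / 12 = 1.13 mA.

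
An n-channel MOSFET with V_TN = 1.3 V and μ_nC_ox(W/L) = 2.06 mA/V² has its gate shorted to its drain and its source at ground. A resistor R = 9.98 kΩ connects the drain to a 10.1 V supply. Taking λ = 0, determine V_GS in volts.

V_GS = 2.18 V

With gate tied to drain, V_GS = V_DS ≥ V_GS − V_TN, so the device is in saturation.
KCL at the drain: ½ k_n (V_GS − V_TN)² = (V_DD − V_GS)/R.
Let x = V_GS − 1.3. Then 10.3 x² + x − 8.8 = 0, giving x = 0.878 V (positive root), so V_GS = 2.18 V.
I_D = (V_DD − V_GS)/R = (10.1 − 2.18) / 9.98 = 0.794 mA.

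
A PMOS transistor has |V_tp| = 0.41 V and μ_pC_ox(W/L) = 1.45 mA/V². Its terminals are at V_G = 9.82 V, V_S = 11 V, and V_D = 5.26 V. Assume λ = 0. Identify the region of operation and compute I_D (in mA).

V_SG = V_S − V_G = 11 − 9.82 = 1.18 V; V_SD = V_S − V_D = 11 − 5.26 = 5.74 V.
V_ov = V_SG − |V_tp| = 1.18 − 0.41 = 0.77 V.
Since V_SD = 5.74 V ≥ V_ov = 0.77 V, the device is in saturation.
I_D = ½ k_p V_ov² = 0.5 × 1.45 × 0.77² = 0.43 mA.

Saturation; I_D = 0.430 mA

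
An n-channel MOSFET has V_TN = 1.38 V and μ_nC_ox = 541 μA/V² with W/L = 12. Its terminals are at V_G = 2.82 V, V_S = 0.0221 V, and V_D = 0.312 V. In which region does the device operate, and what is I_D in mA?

V_GS = V_G − V_S = 2.82 − 0.0221 = 2.8 V; V_DS = V_D − V_S = 0.312 − 0.0221 = 0.29 V.
k_n = μ_nC_ox · (W/L) = 6.492 mA/V².
V_ov = V_GS − V_TN = 2.8 − 1.38 = 1.42 V.
Since V_DS = 0.29 V < V_ov = 1.42 V, the device is in the triode region.
I_D = k_n [V_ov · V_DS − ½ V_DS²] = 6.492 × [1.42 × 0.29 − 0.5 × 0.29²] = 2.4 mA.

Triode; I_D = 2.40 mA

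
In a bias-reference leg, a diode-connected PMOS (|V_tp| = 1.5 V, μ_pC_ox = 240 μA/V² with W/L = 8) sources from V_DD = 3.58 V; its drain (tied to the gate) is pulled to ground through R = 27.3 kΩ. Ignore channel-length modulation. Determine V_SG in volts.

With gate tied to drain, V_SG = V_SD ≥ V_SG − |V_tp|, so the device is in saturation.
k_p = μ_pC_ox · (W/L) = 1.92 mA/V².
KCL at the drain: ½ k_p (V_SG − |V_tp|)² = (V_DD − V_SG)/R.
Let x = V_SG − 1.5. Then 26.2 x² + x − 2.08 = 0, giving x = 0.263 V (positive root), so V_SG = 1.76 V.
I_D = (V_DD − V_SG)/R = (3.58 − 1.76) / 27.3 = 0.0665 mA.

V_SG = 1.76 V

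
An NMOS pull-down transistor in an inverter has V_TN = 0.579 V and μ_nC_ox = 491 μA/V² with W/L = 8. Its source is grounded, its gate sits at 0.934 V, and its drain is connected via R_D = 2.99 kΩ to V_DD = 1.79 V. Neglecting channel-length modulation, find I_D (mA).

I_D = 0.248 mA

V_GS = V_G = 0.934 V, so V_ov = 0.934 − 0.579 = 0.355 V.
k_n = μ_nC_ox · (W/L) = 3.928 mA/V².
Assume saturation: I_D = ½ k_n V_ov² = 0.5 × 3.928 × 0.355² = 0.248 mA, giving V_DS = V_DD − I_D R_D = 1.79 − 0.248 × 2.99 = 1.05 V.
V_DS = 1.05 V ≥ V_ov = 0.355 V, confirming saturation.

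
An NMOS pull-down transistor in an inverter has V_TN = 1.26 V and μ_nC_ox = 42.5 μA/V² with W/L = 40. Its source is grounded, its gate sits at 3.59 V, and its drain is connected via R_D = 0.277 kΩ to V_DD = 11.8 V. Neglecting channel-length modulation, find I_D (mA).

I_D = 4.61 mA

V_GS = V_G = 3.59 V, so V_ov = 3.59 − 1.26 = 2.33 V.
k_n = μ_nC_ox · (W/L) = 1.7 mA/V².
Assume saturation: I_D = ½ k_n V_ov² = 0.5 × 1.7 × 2.33² = 4.61 mA, giving V_DS = V_DD − I_D R_D = 11.8 − 4.61 × 0.277 = 10.5 V.
V_DS = 10.5 V ≥ V_ov = 2.33 V, confirming saturation.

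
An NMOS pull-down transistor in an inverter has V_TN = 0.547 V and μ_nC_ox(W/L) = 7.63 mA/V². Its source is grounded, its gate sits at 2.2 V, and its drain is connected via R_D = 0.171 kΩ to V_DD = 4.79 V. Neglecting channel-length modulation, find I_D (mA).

I_D = 10.4 mA

V_GS = V_G = 2.2 V, so V_ov = 2.2 − 0.547 = 1.65 V.
Assume saturation: I_D = ½ k_n V_ov² = 0.5 × 7.63 × 1.65² = 10.4 mA, giving V_DS = V_DD − I_D R_D = 4.79 − 10.4 × 0.171 = 3.01 V.
V_DS = 3.01 V ≥ V_ov = 1.65 V, confirming saturation.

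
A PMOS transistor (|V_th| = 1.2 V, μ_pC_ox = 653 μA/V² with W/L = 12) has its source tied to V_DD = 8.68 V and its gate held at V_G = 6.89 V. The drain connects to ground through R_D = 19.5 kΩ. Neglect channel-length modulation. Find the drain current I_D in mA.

V_SG = V_DD − V_G = 8.68 − 6.89 = 1.79 V, so V_ov = 1.79 − 1.2 = 0.59 V.
k_p = μ_pC_ox · (W/L) = 7.836 mA/V².
Assume saturation: I_D = ½ k_p V_ov² = 0.5 × 7.836 × 0.59² = 1.36 mA, giving V_SD = V_DD − I_D R_D = 8.68 − 1.36 × 19.5 = -17.9 V.
But -17.9 V < V_ov = 0.59 V, so the device is actually in triode.
In triode I_D = k_p[V_ov V_SD − ½ V_SD²] and I_D = (V_DD − V_SD)/R_D. Equating: 76.4 V_SD² − 91.15 V_SD + 8.68 = 0, giving V_SD = 0.104 V (the root below V_ov).
I_D = (8.68 − 0.104) / 19.5 = 0.44 mA.

I_D = 0.440 mA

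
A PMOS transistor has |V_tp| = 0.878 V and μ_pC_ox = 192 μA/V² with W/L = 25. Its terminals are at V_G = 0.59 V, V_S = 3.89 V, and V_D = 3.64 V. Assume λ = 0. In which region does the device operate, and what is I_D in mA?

Triode; I_D = 2.76 mA

V_SG = V_S − V_G = 3.89 − 0.59 = 3.3 V; V_SD = V_S − V_D = 3.89 − 3.64 = 0.25 V.
k_p = μ_pC_ox · (W/L) = 4.8 mA/V².
V_ov = V_SG − |V_tp| = 3.3 − 0.878 = 2.42 V.
Since V_SD = 0.25 V < V_ov = 2.42 V, the device is in the triode region.
I_D = k_p [V_ov · V_SD − ½ V_SD²] = 4.8 × [2.42 × 0.25 − 0.5 × 0.25²] = 2.76 mA.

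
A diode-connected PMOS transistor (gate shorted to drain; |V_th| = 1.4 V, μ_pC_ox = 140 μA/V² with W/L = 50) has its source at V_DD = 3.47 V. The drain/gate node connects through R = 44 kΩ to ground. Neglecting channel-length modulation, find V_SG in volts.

V_SG = 1.51 V

With gate tied to drain, V_SG = V_SD ≥ V_SG − |V_th|, so the device is in saturation.
k_p = μ_pC_ox · (W/L) = 7 mA/V².
KCL at the drain: ½ k_p (V_SG − |V_th|)² = (V_DD − V_SG)/R.
Let x = V_SG − 1.4. Then 154 x² + x − 2.07 = 0, giving x = 0.113 V (positive root), so V_SG = 1.51 V.
I_D = (V_DD − V_SG)/R = (3.47 − 1.51) / 44 = 0.0445 mA.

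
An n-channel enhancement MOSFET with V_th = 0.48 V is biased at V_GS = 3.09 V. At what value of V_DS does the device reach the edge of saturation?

V_DS,sat = 2.61 V

The boundary between triode and saturation is V_DS = V_GS − V_th = V_ov.
V_ov = 3.09 − 0.48 = 2.61 V.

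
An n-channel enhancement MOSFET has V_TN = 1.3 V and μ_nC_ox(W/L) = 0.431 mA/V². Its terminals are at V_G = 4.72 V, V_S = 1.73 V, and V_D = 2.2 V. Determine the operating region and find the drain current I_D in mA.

Triode; I_D = 0.295 mA

V_GS = V_G − V_S = 4.72 − 1.73 = 2.99 V; V_DS = V_D − V_S = 2.2 − 1.73 = 0.47 V.
V_ov = V_GS − V_TN = 2.99 − 1.3 = 1.69 V.
Since V_DS = 0.47 V < V_ov = 1.69 V, the device is in the triode region.
I_D = k_n [V_ov · V_DS − ½ V_DS²] = 0.431 × [1.69 × 0.47 − 0.5 × 0.47²] = 0.295 mA.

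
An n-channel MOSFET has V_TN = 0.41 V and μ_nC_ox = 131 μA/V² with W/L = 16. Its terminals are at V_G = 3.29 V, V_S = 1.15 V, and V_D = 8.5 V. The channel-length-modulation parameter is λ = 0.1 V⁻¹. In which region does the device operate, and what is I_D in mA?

Saturation; I_D = 5.44 mA

V_GS = V_G − V_S = 3.29 − 1.15 = 2.14 V; V_DS = V_D − V_S = 8.5 − 1.15 = 7.35 V.
k_n = μ_nC_ox · (W/L) = 2.096 mA/V².
V_ov = V_GS − V_TN = 2.14 − 0.41 = 1.73 V.
Since V_DS = 7.35 V ≥ V_ov = 1.73 V, the device is in saturation.
I_D = ½ k_n V_ov² (1 + λ V_DS) = 0.5 × 2.096 × 1.73² × (1 + 0.1 × 7.35) = 5.44 mA.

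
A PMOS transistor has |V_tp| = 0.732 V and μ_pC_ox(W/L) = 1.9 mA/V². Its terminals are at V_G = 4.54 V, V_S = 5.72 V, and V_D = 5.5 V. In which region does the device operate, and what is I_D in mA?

V_SG = V_S − V_G = 5.72 − 4.54 = 1.18 V; V_SD = V_S − V_D = 5.72 − 5.5 = 0.22 V.
V_ov = V_SG − |V_tp| = 1.18 − 0.732 = 0.448 V.
Since V_SD = 0.22 V < V_ov = 0.448 V, the device is in the triode region.
I_D = k_p [V_ov · V_SD − ½ V_SD²] = 1.9 × [0.448 × 0.22 − 0.5 × 0.22²] = 0.141 mA.

Triode; I_D = 0.141 mA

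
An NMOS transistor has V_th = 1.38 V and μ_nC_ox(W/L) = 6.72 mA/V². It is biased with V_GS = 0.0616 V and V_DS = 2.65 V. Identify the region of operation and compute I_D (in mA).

Cutoff; I_D = 0 mA

V_GS = 0.0616 V < V_th = 1.38 V, so the transistor is in cutoff.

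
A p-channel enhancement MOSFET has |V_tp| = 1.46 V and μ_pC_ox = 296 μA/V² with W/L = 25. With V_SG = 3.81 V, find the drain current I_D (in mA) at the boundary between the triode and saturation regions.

I_D = 20.4 mA

At the boundary V_SD = V_ov = V_SG − |V_tp| = 3.81 − 1.46 = 2.35 V.
k_p = μ_pC_ox · (W/L) = 7.4 mA/V².
I_D = ½ k_p V_ov² = 0.5 × 7.4 × 2.35² = 20.4 mA.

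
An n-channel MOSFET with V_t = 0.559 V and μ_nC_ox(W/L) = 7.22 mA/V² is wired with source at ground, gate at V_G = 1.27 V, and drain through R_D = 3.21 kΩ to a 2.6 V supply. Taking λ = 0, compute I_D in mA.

V_GS = V_G = 1.27 V, so V_ov = 1.27 − 0.559 = 0.711 V.
Assume saturation: I_D = ½ k_n V_ov² = 0.5 × 7.22 × 0.711² = 1.82 mA, giving V_DS = V_DD − I_D R_D = 2.6 − 1.82 × 3.21 = -3.26 V.
But -3.26 V < V_ov = 0.711 V, so the device is actually in triode.
In triode I_D = k_n[V_ov V_DS − ½ V_DS²] and I_D = (V_DD − V_DS)/R_D. Equating: 11.6 V_DS² − 17.48 V_DS + 2.6 = 0, giving V_DS = 0.167 V (the root below V_ov).
I_D = (2.6 − 0.167) / 3.21 = 0.758 mA.

I_D = 0.758 mA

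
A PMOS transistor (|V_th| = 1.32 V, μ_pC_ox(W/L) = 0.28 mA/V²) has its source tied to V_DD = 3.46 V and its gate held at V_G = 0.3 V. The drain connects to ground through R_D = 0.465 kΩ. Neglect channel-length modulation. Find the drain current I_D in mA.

V_SG = V_DD − V_G = 3.46 − 0.3 = 3.16 V, so V_ov = 3.16 − 1.32 = 1.84 V.
Assume saturation: I_D = ½ k_p V_ov² = 0.5 × 0.28 × 1.84² = 0.474 mA, giving V_SD = V_DD − I_D R_D = 3.46 − 0.474 × 0.465 = 3.24 V.
V_SD = 3.24 V ≥ V_ov = 1.84 V, confirming saturation.

I_D = 0.474 mA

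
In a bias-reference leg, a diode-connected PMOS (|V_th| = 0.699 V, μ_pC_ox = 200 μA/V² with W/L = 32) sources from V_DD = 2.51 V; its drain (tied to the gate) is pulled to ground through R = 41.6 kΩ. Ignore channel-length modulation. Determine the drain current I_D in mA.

With gate tied to drain, V_SG = V_SD ≥ V_SG − |V_th|, so the device is in saturation.
k_p = μ_pC_ox · (W/L) = 6.4 mA/V².
KCL at the drain: ½ k_p (V_SG − |V_th|)² = (V_DD − V_SG)/R.
Let x = V_SG − 0.699. Then 133 x² + x − 1.811 = 0, giving x = 0.113 V (positive root), so V_SG = 0.812 V.
I_D = (V_DD − V_SG)/R = (2.51 − 0.812) / 41.6 = 0.0408 mA.

I_D = 0.0408 mA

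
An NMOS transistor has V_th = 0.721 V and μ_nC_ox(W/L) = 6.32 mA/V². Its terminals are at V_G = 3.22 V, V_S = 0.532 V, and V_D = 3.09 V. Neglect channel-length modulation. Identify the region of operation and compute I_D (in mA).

Saturation; I_D = 12.2 mA

V_GS = V_G − V_S = 3.22 − 0.532 = 2.69 V; V_DS = V_D − V_S = 3.09 − 0.532 = 2.56 V.
V_ov = V_GS − V_th = 2.69 − 0.721 = 1.97 V.
Since V_DS = 2.56 V ≥ V_ov = 1.97 V, the device is in saturation.
I_D = ½ k_n V_ov² = 0.5 × 6.32 × 1.97² = 12.2 mA.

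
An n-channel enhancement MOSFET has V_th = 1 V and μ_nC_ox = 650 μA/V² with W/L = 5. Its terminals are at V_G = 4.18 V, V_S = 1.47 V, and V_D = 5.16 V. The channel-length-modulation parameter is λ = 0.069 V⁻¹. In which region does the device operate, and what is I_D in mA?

Saturation; I_D = 5.96 mA

V_GS = V_G − V_S = 4.18 − 1.47 = 2.71 V; V_DS = V_D − V_S = 5.16 − 1.47 = 3.69 V.
k_n = μ_nC_ox · (W/L) = 3.25 mA/V².
V_ov = V_GS − V_th = 2.71 − 1 = 1.71 V.
Since V_DS = 3.69 V ≥ V_ov = 1.71 V, the device is in saturation.
I_D = ½ k_n V_ov² (1 + λ V_DS) = 0.5 × 3.25 × 1.71² × (1 + 0.069 × 3.69) = 5.96 mA.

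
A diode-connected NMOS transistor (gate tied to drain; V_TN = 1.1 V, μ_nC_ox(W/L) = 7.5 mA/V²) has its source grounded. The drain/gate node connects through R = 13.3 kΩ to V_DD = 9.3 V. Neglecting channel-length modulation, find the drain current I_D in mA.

I_D = 0.587 mA

With gate tied to drain, V_GS = V_DS ≥ V_GS − V_TN, so the device is in saturation.
KCL at the drain: ½ k_n (V_GS − V_TN)² = (V_DD − V_GS)/R.
Let x = V_GS − 1.1. Then 49.9 x² + x − 8.2 = 0, giving x = 0.396 V (positive root), so V_GS = 1.5 V.
I_D = (V_DD − V_GS)/R = (9.3 − 1.5) / 13.3 = 0.587 mA.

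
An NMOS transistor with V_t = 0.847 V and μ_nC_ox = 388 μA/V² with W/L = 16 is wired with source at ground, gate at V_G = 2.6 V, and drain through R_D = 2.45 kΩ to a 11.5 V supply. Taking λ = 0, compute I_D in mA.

I_D = 4.50 mA

V_GS = V_G = 2.6 V, so V_ov = 2.6 − 0.847 = 1.75 V.
k_n = μ_nC_ox · (W/L) = 6.208 mA/V².
Assume saturation: I_D = ½ k_n V_ov² = 0.5 × 6.208 × 1.75² = 9.54 mA, giving V_DS = V_DD − I_D R_D = 11.5 − 9.54 × 2.45 = -11.9 V.
But -11.9 V < V_ov = 1.75 V, so the device is actually in triode.
In triode I_D = k_n[V_ov V_DS − ½ V_DS²] and I_D = (V_DD − V_DS)/R_D. Equating: 7.6 V_DS² − 27.66 V_DS + 11.5 = 0, giving V_DS = 0.479 V (the root below V_ov).
I_D = (11.5 − 0.479) / 2.45 = 4.5 mA.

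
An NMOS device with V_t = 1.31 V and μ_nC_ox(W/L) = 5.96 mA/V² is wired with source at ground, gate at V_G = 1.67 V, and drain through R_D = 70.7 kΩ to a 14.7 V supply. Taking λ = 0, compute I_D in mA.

V_GS = V_G = 1.67 V, so V_ov = 1.67 − 1.31 = 0.36 V.
Assume saturation: I_D = ½ k_n V_ov² = 0.5 × 5.96 × 0.36² = 0.386 mA, giving V_DS = V_DD − I_D R_D = 14.7 − 0.386 × 70.7 = -12.6 V.
But -12.6 V < V_ov = 0.36 V, so the device is actually in triode.
In triode I_D = k_n[V_ov V_DS − ½ V_DS²] and I_D = (V_DD − V_DS)/R_D. Equating: 211 V_DS² − 152.7 V_DS + 14.7 = 0, giving V_DS = 0.114 V (the root below V_ov).
I_D = (14.7 − 0.114) / 70.7 = 0.206 mA.

I_D = 0.206 mA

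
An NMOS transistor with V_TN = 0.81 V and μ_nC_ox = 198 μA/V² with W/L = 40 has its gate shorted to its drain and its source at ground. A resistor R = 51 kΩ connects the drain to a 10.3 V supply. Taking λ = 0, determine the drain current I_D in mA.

I_D = 0.182 mA

With gate tied to drain, V_GS = V_DS ≥ V_GS − V_TN, so the device is in saturation.
k_n = μ_nC_ox · (W/L) = 7.92 mA/V².
KCL at the drain: ½ k_n (V_GS − V_TN)² = (V_DD − V_GS)/R.
Let x = V_GS − 0.81. Then 202 x² + x − 9.49 = 0, giving x = 0.214 V (positive root), so V_GS = 1.02 V.
I_D = (V_DD − V_GS)/R = (10.3 − 1.02) / 51 = 0.182 mA.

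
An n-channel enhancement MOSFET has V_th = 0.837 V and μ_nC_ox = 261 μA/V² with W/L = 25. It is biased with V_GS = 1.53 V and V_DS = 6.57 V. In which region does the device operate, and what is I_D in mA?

Saturation; I_D = 1.57 mA

k_n = μ_nC_ox · (W/L) = 6.525 mA/V².
V_ov = V_GS − V_th = 1.53 − 0.837 = 0.693 V.
Since V_DS = 6.57 V ≥ V_ov = 0.693 V, the device is in saturation.
I_D = ½ k_n V_ov² = 0.5 × 6.525 × 0.693² = 1.57 mA.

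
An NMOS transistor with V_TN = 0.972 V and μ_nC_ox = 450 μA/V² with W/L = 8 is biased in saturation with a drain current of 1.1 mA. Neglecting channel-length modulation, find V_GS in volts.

k_n = μ_nC_ox · (W/L) = 3.6 mA/V².
In saturation I_D = ½ k_n (V_GS − V_TN)², so V_GS − V_TN = √(2 I_D / k_n) = √(2 × 1.1 / 3.6) = 0.782 V.
V_GS = 0.972 + 0.782 = 1.75 V.

V_GS = 1.75 V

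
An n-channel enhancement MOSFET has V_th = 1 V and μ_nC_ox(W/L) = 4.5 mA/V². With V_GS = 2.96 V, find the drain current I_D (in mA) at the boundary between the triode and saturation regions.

At the boundary V_DS = V_ov = V_GS − V_th = 2.96 − 1 = 1.96 V.
I_D = ½ k_n V_ov² = 0.5 × 4.5 × 1.96² = 8.64 mA.

I_D = 8.64 mA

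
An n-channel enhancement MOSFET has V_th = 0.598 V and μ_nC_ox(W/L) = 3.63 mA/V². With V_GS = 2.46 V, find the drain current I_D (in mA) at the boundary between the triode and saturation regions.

At the boundary V_DS = V_ov = V_GS − V_th = 2.46 − 0.598 = 1.86 V.
I_D = ½ k_n V_ov² = 0.5 × 3.63 × 1.86² = 6.29 mA.

I_D = 6.29 mA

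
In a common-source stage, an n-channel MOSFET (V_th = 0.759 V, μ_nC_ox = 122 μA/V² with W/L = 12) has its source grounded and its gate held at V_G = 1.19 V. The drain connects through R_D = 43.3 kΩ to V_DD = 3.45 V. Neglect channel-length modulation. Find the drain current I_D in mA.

I_D = 0.0763 mA

V_GS = V_G = 1.19 V, so V_ov = 1.19 − 0.759 = 0.431 V.
k_n = μ_nC_ox · (W/L) = 1.464 mA/V².
Assume saturation: I_D = ½ k_n V_ov² = 0.5 × 1.464 × 0.431² = 0.136 mA, giving V_DS = V_DD − I_D R_D = 3.45 − 0.136 × 43.3 = -2.44 V.
But -2.44 V < V_ov = 0.431 V, so the device is actually in triode.
In triode I_D = k_n[V_ov V_DS − ½ V_DS²] and I_D = (V_DD − V_DS)/R_D. Equating: 31.7 V_DS² − 28.32 V_DS + 3.45 = 0, giving V_DS = 0.146 V (the root below V_ov).
I_D = (3.45 − 0.146) / 43.3 = 0.0763 mA.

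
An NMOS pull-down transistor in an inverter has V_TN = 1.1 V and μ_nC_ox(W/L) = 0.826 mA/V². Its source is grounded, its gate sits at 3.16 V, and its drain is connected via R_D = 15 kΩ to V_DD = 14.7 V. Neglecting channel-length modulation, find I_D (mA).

V_GS = V_G = 3.16 V, so V_ov = 3.16 − 1.1 = 2.06 V.
Assume saturation: I_D = ½ k_n V_ov² = 0.5 × 0.826 × 2.06² = 1.75 mA, giving V_DS = V_DD − I_D R_D = 14.7 − 1.75 × 15 = -11.6 V.
But -11.6 V < V_ov = 2.06 V, so the device is actually in triode.
In triode I_D = k_n[V_ov V_DS − ½ V_DS²] and I_D = (V_DD − V_DS)/R_D. Equating: 6.19 V_DS² − 26.52 V_DS + 14.7 = 0, giving V_DS = 0.654 V (the root below V_ov).
I_D = (14.7 − 0.654) / 15 = 0.936 mA.

I_D = 0.936 mA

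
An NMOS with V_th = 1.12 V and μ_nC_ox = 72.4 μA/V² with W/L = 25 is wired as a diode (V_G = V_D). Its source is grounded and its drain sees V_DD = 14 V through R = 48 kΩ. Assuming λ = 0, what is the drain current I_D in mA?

With gate tied to drain, V_GS = V_DS ≥ V_GS − V_th, so the device is in saturation.
k_n = μ_nC_ox · (W/L) = 1.81 mA/V².
KCL at the drain: ½ k_n (V_GS − V_th)² = (V_DD − V_GS)/R.
Let x = V_GS − 1.12. Then 43.4 x² + x − 12.88 = 0, giving x = 0.533 V (positive root), so V_GS = 1.65 V.
I_D = (V_DD − V_GS)/R = (14 − 1.65) / 48 = 0.257 mA.

I_D = 0.257 mA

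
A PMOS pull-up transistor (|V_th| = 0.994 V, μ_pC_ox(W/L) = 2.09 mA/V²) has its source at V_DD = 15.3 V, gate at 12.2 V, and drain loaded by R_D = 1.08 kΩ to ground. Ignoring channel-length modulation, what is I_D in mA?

I_D = 4.63 mA

V_SG = V_DD − V_G = 15.3 − 12.2 = 3.1 V, so V_ov = 3.1 − 0.994 = 2.11 V.
Assume saturation: I_D = ½ k_p V_ov² = 0.5 × 2.09 × 2.11² = 4.63 mA, giving V_SD = V_DD − I_D R_D = 15.3 − 4.63 × 1.08 = 10.3 V.
V_SD = 10.3 V ≥ V_ov = 2.11 V, confirming saturation.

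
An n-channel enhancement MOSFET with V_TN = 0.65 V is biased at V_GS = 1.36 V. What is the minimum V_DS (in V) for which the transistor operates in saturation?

The boundary between triode and saturation is V_DS = V_GS − V_TN = V_ov.
V_ov = 1.36 − 0.65 = 0.71 V.

V_DS,sat = 0.710 V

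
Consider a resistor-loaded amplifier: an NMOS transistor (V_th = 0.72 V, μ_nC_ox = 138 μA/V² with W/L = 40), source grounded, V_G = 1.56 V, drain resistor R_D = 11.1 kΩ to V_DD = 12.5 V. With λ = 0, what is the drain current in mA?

V_GS = V_G = 1.56 V, so V_ov = 1.56 − 0.72 = 0.84 V.
k_n = μ_nC_ox · (W/L) = 5.52 mA/V².
Assume saturation: I_D = ½ k_n V_ov² = 0.5 × 5.52 × 0.84² = 1.95 mA, giving V_DS = V_DD − I_D R_D = 12.5 − 1.95 × 11.1 = -9.12 V.
But -9.12 V < V_ov = 0.84 V, so the device is actually in triode.
In triode I_D = k_n[V_ov V_DS − ½ V_DS²] and I_D = (V_DD − V_DS)/R_D. Equating: 30.6 V_DS² − 52.47 V_DS + 12.5 = 0, giving V_DS = 0.286 V (the root below V_ov).
I_D = (12.5 − 0.286) / 11.1 = 1.1 mA.

I_D = 1.10 mA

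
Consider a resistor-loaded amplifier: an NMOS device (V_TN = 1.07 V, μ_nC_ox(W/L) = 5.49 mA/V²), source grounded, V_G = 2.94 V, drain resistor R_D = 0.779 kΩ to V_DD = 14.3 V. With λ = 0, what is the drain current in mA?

I_D = 9.60 mA

V_GS = V_G = 2.94 V, so V_ov = 2.94 − 1.07 = 1.87 V.
Assume saturation: I_D = ½ k_n V_ov² = 0.5 × 5.49 × 1.87² = 9.6 mA, giving V_DS = V_DD − I_D R_D = 14.3 − 9.6 × 0.779 = 6.82 V.
V_DS = 6.82 V ≥ V_ov = 1.87 V, confirming saturation.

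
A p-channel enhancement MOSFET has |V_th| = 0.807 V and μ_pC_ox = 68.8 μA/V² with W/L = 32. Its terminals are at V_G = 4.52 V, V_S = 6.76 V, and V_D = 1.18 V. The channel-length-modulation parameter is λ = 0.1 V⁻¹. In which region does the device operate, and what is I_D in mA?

V_SG = V_S − V_G = 6.76 − 4.52 = 2.24 V; V_SD = V_S − V_D = 6.76 − 1.18 = 5.58 V.
k_p = μ_pC_ox · (W/L) = 2.202 mA/V².
V_ov = V_SG − |V_th| = 2.24 − 0.807 = 1.43 V.
Since V_SD = 5.58 V ≥ V_ov = 1.43 V, the device is in saturation.
I_D = ½ k_p V_ov² (1 + λ V_SD) = 0.5 × 2.202 × 1.43² × (1 + 0.1 × 5.58) = 3.52 mA.

Saturation; I_D = 3.52 mA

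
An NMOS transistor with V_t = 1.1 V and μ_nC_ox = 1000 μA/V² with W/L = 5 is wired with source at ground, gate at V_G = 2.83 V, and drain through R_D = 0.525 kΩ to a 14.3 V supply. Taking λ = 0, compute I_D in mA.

V_GS = V_G = 2.83 V, so V_ov = 2.83 − 1.1 = 1.73 V.
k_n = μ_nC_ox · (W/L) = 5 mA/V².
Assume saturation: I_D = ½ k_n V_ov² = 0.5 × 5 × 1.73² = 7.48 mA, giving V_DS = V_DD − I_D R_D = 14.3 − 7.48 × 0.525 = 10.4 V.
V_DS = 10.4 V ≥ V_ov = 1.73 V, confirming saturation.

I_D = 7.48 mA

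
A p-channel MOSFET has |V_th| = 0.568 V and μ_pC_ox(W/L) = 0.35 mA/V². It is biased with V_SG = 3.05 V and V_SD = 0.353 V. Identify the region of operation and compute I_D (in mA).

V_ov = V_SG − |V_th| = 3.05 − 0.568 = 2.48 V.
Since V_SD = 0.353 V < V_ov = 2.48 V, the device is in the triode region.
I_D = k_p [V_ov · V_SD − ½ V_SD²] = 0.35 × [2.48 × 0.353 − 0.5 × 0.353²] = 0.285 mA.

Triode; I_D = 0.285 mA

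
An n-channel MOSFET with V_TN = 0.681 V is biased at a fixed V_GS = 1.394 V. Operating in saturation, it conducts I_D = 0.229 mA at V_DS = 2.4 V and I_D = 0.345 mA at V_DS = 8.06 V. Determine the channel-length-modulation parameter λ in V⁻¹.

λ = 0.114 V⁻¹

With V_GS fixed, I_D ∝ (1 + λ V_DS) in saturation, so I_D2/I_D1 = (1 + λ V_DS2)/(1 + λ V_DS1).
0.345/0.229 = 1.507 = (1 + 8.06 λ)/(1 + 2.4 λ).
Solving: λ (I_D1 V_DS2 − I_D2 V_DS1) = I_D2 − I_D1, so λ = (0.345 − 0.229) / (0.229 × 8.06 − 0.345 × 2.4) = 0.116 / 1.02 = 0.114 V⁻¹.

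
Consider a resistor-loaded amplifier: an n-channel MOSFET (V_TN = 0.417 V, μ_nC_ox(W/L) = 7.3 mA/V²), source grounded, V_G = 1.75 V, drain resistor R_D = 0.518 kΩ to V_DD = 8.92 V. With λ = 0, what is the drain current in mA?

I_D = 6.49 mA

V_GS = V_G = 1.75 V, so V_ov = 1.75 − 0.417 = 1.33 V.
Assume saturation: I_D = ½ k_n V_ov² = 0.5 × 7.3 × 1.33² = 6.49 mA, giving V_DS = V_DD − I_D R_D = 8.92 − 6.49 × 0.518 = 5.56 V.
V_DS = 5.56 V ≥ V_ov = 1.33 V, confirming saturation.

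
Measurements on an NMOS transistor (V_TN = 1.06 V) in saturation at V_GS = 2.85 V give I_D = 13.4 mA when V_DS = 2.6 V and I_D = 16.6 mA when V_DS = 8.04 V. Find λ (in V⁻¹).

With V_GS fixed, I_D ∝ (1 + λ V_DS) in saturation, so I_D2/I_D1 = (1 + λ V_DS2)/(1 + λ V_DS1).
16.6/13.4 = 1.239 = (1 + 8.04 λ)/(1 + 2.6 λ).
Solving: λ (I_D1 V_DS2 − I_D2 V_DS1) = I_D2 − I_D1, so λ = (16.6 − 13.4) / (13.4 × 8.04 − 16.6 × 2.6) = 3.2 / 64.6 = 0.0496 V⁻¹.

λ = 0.0496 V⁻¹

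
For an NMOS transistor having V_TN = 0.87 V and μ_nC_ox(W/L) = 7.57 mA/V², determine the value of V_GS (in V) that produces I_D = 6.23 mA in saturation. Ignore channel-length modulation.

In saturation I_D = ½ k_n (V_GS − V_TN)², so V_GS − V_TN = √(2 I_D / k_n) = √(2 × 6.23 / 7.57) = 1.28 V.
V_GS = 0.87 + 1.28 = 2.15 V.

V_GS = 2.15 V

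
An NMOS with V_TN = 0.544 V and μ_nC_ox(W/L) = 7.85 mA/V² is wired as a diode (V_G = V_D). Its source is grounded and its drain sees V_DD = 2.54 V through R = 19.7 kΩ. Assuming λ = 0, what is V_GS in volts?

With gate tied to drain, V_GS = V_DS ≥ V_GS − V_TN, so the device is in saturation.
KCL at the drain: ½ k_n (V_GS − V_TN)² = (V_DD − V_GS)/R.
Let x = V_GS − 0.544. Then 77.3 x² + x − 1.996 = 0, giving x = 0.154 V (positive root), so V_GS = 0.698 V.
I_D = (V_DD − V_GS)/R = (2.54 − 0.698) / 19.7 = 0.0935 mA.

V_GS = 0.698 V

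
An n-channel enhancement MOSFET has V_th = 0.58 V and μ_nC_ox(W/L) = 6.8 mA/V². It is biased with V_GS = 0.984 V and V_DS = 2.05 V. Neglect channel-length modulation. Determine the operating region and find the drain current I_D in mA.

V_ov = V_GS − V_th = 0.984 − 0.58 = 0.404 V.
Since V_DS = 2.05 V ≥ V_ov = 0.404 V, the device is in saturation.
I_D = ½ k_n V_ov² = 0.5 × 6.8 × 0.404² = 0.555 mA.

Saturation; I_D = 0.555 mA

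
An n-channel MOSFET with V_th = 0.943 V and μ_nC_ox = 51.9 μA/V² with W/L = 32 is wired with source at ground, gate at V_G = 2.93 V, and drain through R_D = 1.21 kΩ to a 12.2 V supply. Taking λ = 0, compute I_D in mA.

V_GS = V_G = 2.93 V, so V_ov = 2.93 − 0.943 = 1.99 V.
k_n = μ_nC_ox · (W/L) = 1.661 mA/V².
Assume saturation: I_D = ½ k_n V_ov² = 0.5 × 1.661 × 1.99² = 3.28 mA, giving V_DS = V_DD − I_D R_D = 12.2 − 3.28 × 1.21 = 8.23 V.
V_DS = 8.23 V ≥ V_ov = 1.99 V, confirming saturation.

I_D = 3.28 mA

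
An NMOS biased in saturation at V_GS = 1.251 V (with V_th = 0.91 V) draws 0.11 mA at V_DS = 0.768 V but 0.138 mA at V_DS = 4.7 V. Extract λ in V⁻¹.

λ = 0.0681 V⁻¹

With V_GS fixed, I_D ∝ (1 + λ V_DS) in saturation, so I_D2/I_D1 = (1 + λ V_DS2)/(1 + λ V_DS1).
0.138/0.11 = 1.255 = (1 + 4.7 λ)/(1 + 0.768 λ).
Solving: λ (I_D1 V_DS2 − I_D2 V_DS1) = I_D2 − I_D1, so λ = (0.138 − 0.11) / (0.11 × 4.7 − 0.138 × 0.768) = 0.028 / 0.411 = 0.0681 V⁻¹.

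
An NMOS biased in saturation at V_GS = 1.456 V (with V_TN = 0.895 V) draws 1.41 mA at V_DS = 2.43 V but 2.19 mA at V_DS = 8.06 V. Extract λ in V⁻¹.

With V_GS fixed, I_D ∝ (1 + λ V_DS) in saturation, so I_D2/I_D1 = (1 + λ V_DS2)/(1 + λ V_DS1).
2.19/1.41 = 1.553 = (1 + 8.06 λ)/(1 + 2.43 λ).
Solving: λ (I_D1 V_DS2 − I_D2 V_DS1) = I_D2 − I_D1, so λ = (2.19 − 1.41) / (1.41 × 8.06 − 2.19 × 2.43) = 0.78 / 6.04 = 0.129 V⁻¹.

λ = 0.129 V⁻¹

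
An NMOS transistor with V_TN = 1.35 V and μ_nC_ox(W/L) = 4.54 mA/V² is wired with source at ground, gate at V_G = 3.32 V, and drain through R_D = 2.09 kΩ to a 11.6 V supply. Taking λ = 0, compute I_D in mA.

V_GS = V_G = 3.32 V, so V_ov = 3.32 − 1.35 = 1.97 V.
Assume saturation: I_D = ½ k_n V_ov² = 0.5 × 4.54 × 1.97² = 8.81 mA, giving V_DS = V_DD − I_D R_D = 11.6 − 8.81 × 2.09 = -6.81 V.
But -6.81 V < V_ov = 1.97 V, so the device is actually in triode.
In triode I_D = k_n[V_ov V_DS − ½ V_DS²] and I_D = (V_DD − V_DS)/R_D. Equating: 4.74 V_DS² − 19.69 V_DS + 11.6 = 0, giving V_DS = 0.711 V (the root below V_ov).
I_D = (11.6 − 0.711) / 2.09 = 5.21 mA.

I_D = 5.21 mA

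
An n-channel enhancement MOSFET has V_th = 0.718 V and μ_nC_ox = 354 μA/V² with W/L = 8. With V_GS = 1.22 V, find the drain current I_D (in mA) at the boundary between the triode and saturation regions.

I_D = 0.357 mA

At the boundary V_DS = V_ov = V_GS − V_th = 1.22 − 0.718 = 0.502 V.
k_n = μ_nC_ox · (W/L) = 2.832 mA/V².
I_D = ½ k_n V_ov² = 0.5 × 2.832 × 0.502² = 0.357 mA.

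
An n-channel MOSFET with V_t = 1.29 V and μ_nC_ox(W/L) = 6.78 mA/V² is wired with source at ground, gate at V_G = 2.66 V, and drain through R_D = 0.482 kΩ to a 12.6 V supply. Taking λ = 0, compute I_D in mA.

I_D = 6.36 mA

V_GS = V_G = 2.66 V, so V_ov = 2.66 − 1.29 = 1.37 V.
Assume saturation: I_D = ½ k_n V_ov² = 0.5 × 6.78 × 1.37² = 6.36 mA, giving V_DS = V_DD − I_D R_D = 12.6 − 6.36 × 0.482 = 9.53 V.
V_DS = 9.53 V ≥ V_ov = 1.37 V, confirming saturation.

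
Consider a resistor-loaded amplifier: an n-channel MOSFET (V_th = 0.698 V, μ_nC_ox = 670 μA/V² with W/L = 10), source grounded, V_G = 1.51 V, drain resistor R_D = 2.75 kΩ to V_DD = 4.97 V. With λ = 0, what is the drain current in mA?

V_GS = V_G = 1.51 V, so V_ov = 1.51 − 0.698 = 0.812 V.
k_n = μ_nC_ox · (W/L) = 6.7 mA/V².
Assume saturation: I_D = ½ k_n V_ov² = 0.5 × 6.7 × 0.812² = 2.21 mA, giving V_DS = V_DD − I_D R_D = 4.97 − 2.21 × 2.75 = -1.1 V.
But -1.1 V < V_ov = 0.812 V, so the device is actually in triode.
In triode I_D = k_n[V_ov V_DS − ½ V_DS²] and I_D = (V_DD − V_DS)/R_D. Equating: 9.21 V_DS² − 15.96 V_DS + 4.97 = 0, giving V_DS = 0.407 V (the root below V_ov).
I_D = (4.97 − 0.407) / 2.75 = 1.66 mA.

I_D = 1.66 mA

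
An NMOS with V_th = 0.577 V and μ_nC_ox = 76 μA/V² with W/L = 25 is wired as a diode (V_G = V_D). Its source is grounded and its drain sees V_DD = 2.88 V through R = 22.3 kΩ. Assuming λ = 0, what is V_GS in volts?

With gate tied to drain, V_GS = V_DS ≥ V_GS − V_th, so the device is in saturation.
k_n = μ_nC_ox · (W/L) = 1.9 mA/V².
KCL at the drain: ½ k_n (V_GS − V_th)² = (V_DD − V_GS)/R.
Let x = V_GS − 0.577. Then 21.2 x² + x − 2.303 = 0, giving x = 0.307 V (positive root), so V_GS = 0.884 V.
I_D = (V_DD − V_GS)/R = (2.88 − 0.884) / 22.3 = 0.0895 mA.

V_GS = 0.884 V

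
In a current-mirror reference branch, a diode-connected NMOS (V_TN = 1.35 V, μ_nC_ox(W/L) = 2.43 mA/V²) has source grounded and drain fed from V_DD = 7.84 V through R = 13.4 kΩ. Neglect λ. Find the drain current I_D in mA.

With gate tied to drain, V_GS = V_DS ≥ V_GS − V_TN, so the device is in saturation.
KCL at the drain: ½ k_n (V_GS − V_TN)² = (V_DD − V_GS)/R.
Let x = V_GS − 1.35. Then 16.3 x² + x − 6.49 = 0, giving x = 0.601 V (positive root), so V_GS = 1.95 V.
I_D = (V_DD − V_GS)/R = (7.84 − 1.95) / 13.4 = 0.439 mA.

I_D = 0.439 mA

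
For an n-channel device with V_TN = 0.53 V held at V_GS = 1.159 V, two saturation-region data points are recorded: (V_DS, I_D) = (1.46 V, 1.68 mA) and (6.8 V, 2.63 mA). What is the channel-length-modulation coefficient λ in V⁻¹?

λ = 0.125 V⁻¹

With V_GS fixed, I_D ∝ (1 + λ V_DS) in saturation, so I_D2/I_D1 = (1 + λ V_DS2)/(1 + λ V_DS1).
2.63/1.68 = 1.565 = (1 + 6.8 λ)/(1 + 1.46 λ).
Solving: λ (I_D1 V_DS2 − I_D2 V_DS1) = I_D2 − I_D1, so λ = (2.63 − 1.68) / (1.68 × 6.8 − 2.63 × 1.46) = 0.95 / 7.58 = 0.125 V⁻¹.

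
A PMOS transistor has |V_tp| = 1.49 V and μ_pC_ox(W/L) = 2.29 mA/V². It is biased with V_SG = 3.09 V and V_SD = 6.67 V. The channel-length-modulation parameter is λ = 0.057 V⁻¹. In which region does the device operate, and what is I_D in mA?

V_ov = V_SG − |V_tp| = 3.09 − 1.49 = 1.6 V.
Since V_SD = 6.67 V ≥ V_ov = 1.6 V, the device is in saturation.
I_D = ½ k_p V_ov² (1 + λ V_SD) = 0.5 × 2.29 × 1.6² × (1 + 0.057 × 6.67) = 4.05 mA.

Saturation; I_D = 4.05 mA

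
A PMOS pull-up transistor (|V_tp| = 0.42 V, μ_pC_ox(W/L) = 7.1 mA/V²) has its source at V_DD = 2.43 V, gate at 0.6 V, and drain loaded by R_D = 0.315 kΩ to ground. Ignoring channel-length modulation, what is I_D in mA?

V_SG = V_DD − V_G = 2.43 − 0.6 = 1.83 V, so V_ov = 1.83 − 0.42 = 1.41 V.
Assume saturation: I_D = ½ k_p V_ov² = 0.5 × 7.1 × 1.41² = 7.06 mA, giving V_SD = V_DD − I_D R_D = 2.43 − 7.06 × 0.315 = 0.207 V.
But 0.207 V < V_ov = 1.41 V, so the device is actually in triode.
In triode I_D = k_p[V_ov V_SD − ½ V_SD²] and I_D = (V_DD − V_SD)/R_D. Equating: 1.12 V_SD² − 4.153 V_SD + 2.43 = 0, giving V_SD = 0.728 V (the root below V_ov).
I_D = (2.43 − 0.728) / 0.315 = 5.4 mA.

I_D = 5.40 mA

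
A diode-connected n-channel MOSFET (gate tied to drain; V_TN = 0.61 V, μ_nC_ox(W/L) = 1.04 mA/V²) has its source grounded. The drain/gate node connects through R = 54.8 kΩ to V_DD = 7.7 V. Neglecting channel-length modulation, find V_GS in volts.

With gate tied to drain, V_GS = V_DS ≥ V_GS − V_TN, so the device is in saturation.
KCL at the drain: ½ k_n (V_GS − V_TN)² = (V_DD − V_GS)/R.
Let x = V_GS − 0.61. Then 28.5 x² + x − 7.09 = 0, giving x = 0.482 V (positive root), so V_GS = 1.09 V.
I_D = (V_DD − V_GS)/R = (7.7 − 1.09) / 54.8 = 0.121 mA.

V_GS = 1.09 V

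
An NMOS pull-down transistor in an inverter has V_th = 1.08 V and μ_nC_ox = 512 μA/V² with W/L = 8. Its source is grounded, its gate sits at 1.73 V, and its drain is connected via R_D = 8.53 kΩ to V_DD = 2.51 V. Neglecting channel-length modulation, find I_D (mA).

V_GS = V_G = 1.73 V, so V_ov = 1.73 − 1.08 = 0.65 V.
k_n = μ_nC_ox · (W/L) = 4.096 mA/V².
Assume saturation: I_D = ½ k_n V_ov² = 0.5 × 4.096 × 0.65² = 0.865 mA, giving V_DS = V_DD − I_D R_D = 2.51 − 0.865 × 8.53 = -4.87 V.
But -4.87 V < V_ov = 0.65 V, so the device is actually in triode.
In triode I_D = k_n[V_ov V_DS − ½ V_DS²] and I_D = (V_DD − V_DS)/R_D. Equating: 17.5 V_DS² − 23.71 V_DS + 2.51 = 0, giving V_DS = 0.116 V (the root below V_ov).
I_D = (2.51 − 0.116) / 8.53 = 0.281 mA.

I_D = 0.281 mA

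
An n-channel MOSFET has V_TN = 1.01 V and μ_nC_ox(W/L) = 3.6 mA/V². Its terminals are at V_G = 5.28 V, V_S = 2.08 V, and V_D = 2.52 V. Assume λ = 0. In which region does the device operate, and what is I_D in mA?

Triode; I_D = 3.12 mA

V_GS = V_G − V_S = 5.28 − 2.08 = 3.2 V; V_DS = V_D − V_S = 2.52 − 2.08 = 0.44 V.
V_ov = V_GS − V_TN = 3.2 − 1.01 = 2.19 V.
Since V_DS = 0.44 V < V_ov = 2.19 V, the device is in the triode region.
I_D = k_n [V_ov · V_DS − ½ V_DS²] = 3.6 × [2.19 × 0.44 − 0.5 × 0.44²] = 3.12 mA.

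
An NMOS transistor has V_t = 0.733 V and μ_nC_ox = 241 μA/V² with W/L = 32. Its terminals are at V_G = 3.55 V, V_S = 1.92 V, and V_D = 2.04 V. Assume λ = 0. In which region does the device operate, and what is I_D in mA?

Triode; I_D = 0.775 mA

V_GS = V_G − V_S = 3.55 − 1.92 = 1.63 V; V_DS = V_D − V_S = 2.04 − 1.92 = 0.12 V.
k_n = μ_nC_ox · (W/L) = 7.712 mA/V².
V_ov = V_GS − V_t = 1.63 − 0.733 = 0.897 V.
Since V_DS = 0.12 V < V_ov = 0.897 V, the device is in the triode region.
I_D = k_n [V_ov · V_DS − ½ V_DS²] = 7.712 × [0.897 × 0.12 − 0.5 × 0.12²] = 0.775 mA.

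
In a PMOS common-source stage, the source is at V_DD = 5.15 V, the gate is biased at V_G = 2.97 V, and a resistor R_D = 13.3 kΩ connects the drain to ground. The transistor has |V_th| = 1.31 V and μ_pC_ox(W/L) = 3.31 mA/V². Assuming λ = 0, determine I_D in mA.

V_SG = V_DD − V_G = 5.15 − 2.97 = 2.18 V, so V_ov = 2.18 − 1.31 = 0.87 V.
Assume saturation: I_D = ½ k_p V_ov² = 0.5 × 3.31 × 0.87² = 1.25 mA, giving V_SD = V_DD − I_D R_D = 5.15 − 1.25 × 13.3 = -11.5 V.
But -11.5 V < V_ov = 0.87 V, so the device is actually in triode.
In triode I_D = k_p[V_ov V_SD − ½ V_SD²] and I_D = (V_DD − V_SD)/R_D. Equating: 22 V_SD² − 39.3 V_SD + 5.15 = 0, giving V_SD = 0.142 V (the root below V_ov).
I_D = (5.15 − 0.142) / 13.3 = 0.377 mA.

I_D = 0.377 mA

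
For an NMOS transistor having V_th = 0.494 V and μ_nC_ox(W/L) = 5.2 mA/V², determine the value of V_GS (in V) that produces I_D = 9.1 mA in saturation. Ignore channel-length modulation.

V_GS = 2.36 V

In saturation I_D = ½ k_n (V_GS − V_th)², so V_GS − V_th = √(2 I_D / k_n) = √(2 × 9.1 / 5.2) = 1.87 V.
V_GS = 0.494 + 1.87 = 2.36 V.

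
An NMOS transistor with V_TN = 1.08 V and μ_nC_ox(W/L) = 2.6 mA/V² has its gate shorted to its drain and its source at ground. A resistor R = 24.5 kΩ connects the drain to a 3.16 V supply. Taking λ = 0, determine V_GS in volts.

V_GS = 1.32 V

With gate tied to drain, V_GS = V_DS ≥ V_GS − V_TN, so the device is in saturation.
KCL at the drain: ½ k_n (V_GS − V_TN)² = (V_DD − V_GS)/R.
Let x = V_GS − 1.08. Then 31.9 x² + x − 2.08 = 0, giving x = 0.24 V (positive root), so V_GS = 1.32 V.
I_D = (V_DD − V_GS)/R = (3.16 − 1.32) / 24.5 = 0.0751 mA.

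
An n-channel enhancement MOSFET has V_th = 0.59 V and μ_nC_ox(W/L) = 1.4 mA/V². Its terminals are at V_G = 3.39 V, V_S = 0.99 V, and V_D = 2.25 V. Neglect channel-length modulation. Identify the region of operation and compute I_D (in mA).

V_GS = V_G − V_S = 3.39 − 0.99 = 2.4 V; V_DS = V_D − V_S = 2.25 − 0.99 = 1.26 V.
V_ov = V_GS − V_th = 2.4 − 0.59 = 1.81 V.
Since V_DS = 1.26 V < V_ov = 1.81 V, the device is in the triode region.
I_D = k_n [V_ov · V_DS − ½ V_DS²] = 1.4 × [1.81 × 1.26 − 0.5 × 1.26²] = 2.08 mA.

Triode; I_D = 2.08 mA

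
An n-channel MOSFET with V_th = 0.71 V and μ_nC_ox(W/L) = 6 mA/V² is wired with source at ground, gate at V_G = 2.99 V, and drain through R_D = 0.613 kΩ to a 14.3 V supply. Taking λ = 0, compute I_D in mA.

V_GS = V_G = 2.99 V, so V_ov = 2.99 − 0.71 = 2.28 V.
Assume saturation: I_D = ½ k_n V_ov² = 0.5 × 6 × 2.28² = 15.6 mA, giving V_DS = V_DD − I_D R_D = 14.3 − 15.6 × 0.613 = 4.74 V.
V_DS = 4.74 V ≥ V_ov = 2.28 V, confirming saturation.

I_D = 15.6 mA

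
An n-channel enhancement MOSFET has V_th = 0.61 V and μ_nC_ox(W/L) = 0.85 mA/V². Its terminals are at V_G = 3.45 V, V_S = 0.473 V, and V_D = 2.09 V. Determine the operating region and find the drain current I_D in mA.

V_GS = V_G − V_S = 3.45 − 0.473 = 2.98 V; V_DS = V_D − V_S = 2.09 − 0.473 = 1.62 V.
V_ov = V_GS − V_th = 2.98 − 0.61 = 2.37 V.
Since V_DS = 1.62 V < V_ov = 2.37 V, the device is in the triode region.
I_D = k_n [V_ov · V_DS − ½ V_DS²] = 0.85 × [2.37 × 1.62 − 0.5 × 1.62²] = 2.14 mA.

Triode; I_D = 2.14 mA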